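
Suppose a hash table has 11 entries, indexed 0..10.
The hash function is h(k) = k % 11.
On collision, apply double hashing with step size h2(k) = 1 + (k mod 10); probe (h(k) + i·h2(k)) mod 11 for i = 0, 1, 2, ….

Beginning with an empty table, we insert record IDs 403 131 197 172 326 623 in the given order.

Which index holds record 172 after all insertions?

2

403: h=7 => slot 7
131: h=10 => slot 10
197: h=10, h2=8, probe 10,7,4 => slot 4
172: h=7, h2=3, probe 7,10,2 => slot 2
326: h=7, h2=7, probe 7,3 => slot 3
623: h=7, h2=4, probe 7,0 => slot 0
Table: [623, ., 172, 326, 197, ., ., 403, ., ., 131]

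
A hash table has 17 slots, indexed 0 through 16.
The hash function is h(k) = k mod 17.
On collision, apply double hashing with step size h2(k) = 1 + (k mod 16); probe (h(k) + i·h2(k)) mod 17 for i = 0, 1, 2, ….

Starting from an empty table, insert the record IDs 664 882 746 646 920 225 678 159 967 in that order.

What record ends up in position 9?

746

664 hashes to 1; slot 1 is free -> place at 1.
882 hashes to 15; slot 15 is free -> place at 15.
746 hashes to 15, h2=11; 15 taken -> place at 9.
646 hashes to 0; slot 0 is free -> place at 0.
920 hashes to 2; slot 2 is free -> place at 2.
225 hashes to 4; slot 4 is free -> place at 4.
678 hashes to 15, h2=7; 15 taken -> place at 5.
159 hashes to 6; slot 6 is free -> place at 6.
967 hashes to 15, h2=8; 15,6 taken -> place at 14.
Table: [646, 664, 920, -, 225, 678, 159, -, -, 746, -, -, -, -, 967, 882, -]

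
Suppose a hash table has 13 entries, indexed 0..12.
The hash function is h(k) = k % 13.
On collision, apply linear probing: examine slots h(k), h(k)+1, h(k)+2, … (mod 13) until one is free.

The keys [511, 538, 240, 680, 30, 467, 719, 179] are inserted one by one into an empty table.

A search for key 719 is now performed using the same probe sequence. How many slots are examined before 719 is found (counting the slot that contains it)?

511: h=4 => slot 4
538: h=5 => slot 5
240: h=6 => slot 6
680: h=4, probe 4,5,6,7 => slot 7
30: h=4, probe 4,5,6,7,8 => slot 8
467: h=12 => slot 12
719: h=4, probe 4,5,6,7,8,9 => slot 9
179: h=10 => slot 10
Table: [-, -, -, -, 511, 538, 240, 680, 30, 719, 179, -, 467]
Lookup 719: h=4, probe 4,5,6,7,8,9 → found at 9.

6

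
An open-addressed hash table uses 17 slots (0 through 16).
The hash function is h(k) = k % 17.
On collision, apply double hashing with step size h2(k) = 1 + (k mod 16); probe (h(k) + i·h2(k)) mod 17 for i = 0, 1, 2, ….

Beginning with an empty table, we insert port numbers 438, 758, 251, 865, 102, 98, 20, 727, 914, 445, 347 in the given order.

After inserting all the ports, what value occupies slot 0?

102

438: h=13 -> slot 13
758: h=10 -> slot 10
251: h=13, h2=12, probe 13,8 -> slot 8
865: h=15 -> slot 15
102: h=0 -> slot 0
98: h=13, h2=3, probe 13,16 -> slot 16
20: h=3 -> slot 3
727: h=13, h2=8, probe 13,4 -> slot 4
914: h=13, h2=3, probe 13,16,2 -> slot 2
445: h=3, h2=14, probe 3,0,14 -> slot 14
347: h=7 -> slot 7
Table: [102, _, 914, 20, 727, _, _, 347, 251, _, 758, _, _, 438, 445, 865, 98]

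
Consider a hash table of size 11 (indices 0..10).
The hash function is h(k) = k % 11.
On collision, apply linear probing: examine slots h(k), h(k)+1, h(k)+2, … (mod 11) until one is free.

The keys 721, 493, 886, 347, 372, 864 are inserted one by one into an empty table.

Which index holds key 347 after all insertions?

721 hashes to 6; slot 6 is free → place at 6.
493 hashes to 9; slot 9 is free → place at 9.
886 hashes to 6; 6 taken → place at 7.
347 hashes to 6; 6,7 taken → place at 8.
372 hashes to 9; 9 taken → place at 10.
864 hashes to 6; 6,7,8,9,10 taken → place at 0.
Table: [864, —, —, —, —, —, 721, 886, 347, 493, 372]

8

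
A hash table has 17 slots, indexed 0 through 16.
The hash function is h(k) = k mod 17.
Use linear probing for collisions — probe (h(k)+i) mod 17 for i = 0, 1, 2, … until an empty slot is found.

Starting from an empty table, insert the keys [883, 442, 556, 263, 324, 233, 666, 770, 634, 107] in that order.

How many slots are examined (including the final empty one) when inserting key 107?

Insert 883: h=16, slot 16 empty -> index 16.
Insert 442: h=0, slot 0 empty -> index 0.
Insert 556: h=12, slot 12 empty -> index 12.
Insert 263: h=8, slot 8 empty -> index 8.
Insert 324: h=1, slot 1 empty -> index 1.
Insert 233: h=12, slot 12 occupied -> index 13.
Insert 666: h=3, slot 3 empty -> index 3.
Insert 770: h=5, slot 5 empty -> index 5.
Insert 634: h=5, slot 5 occupied -> index 6.
Insert 107: h=5, slots 5,6 occupied -> index 7.
Table: [442, 324, ∅, 666, ∅, 770, 634, 107, 263, ∅, ∅, ∅, 556, 233, ∅, ∅, 883]

3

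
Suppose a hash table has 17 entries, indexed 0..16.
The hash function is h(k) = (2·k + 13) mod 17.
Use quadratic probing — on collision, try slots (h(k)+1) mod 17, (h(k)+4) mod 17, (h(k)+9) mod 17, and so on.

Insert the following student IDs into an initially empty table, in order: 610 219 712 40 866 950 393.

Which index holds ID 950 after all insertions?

1

610 hashes to 9; slot 9 is free -> place at 9.
219 hashes to 9; 9 taken -> place at 10.
712 hashes to 9; 9,10 taken -> place at 13.
40 hashes to 8; slot 8 is free -> place at 8.
866 hashes to 11; slot 11 is free -> place at 11.
950 hashes to 9; 9,10,13 taken -> place at 1.
393 hashes to 0; slot 0 is free -> place at 0.
Table: [393, 950, -, -, -, -, -, -, 40, 610, 219, 866, -, 712, -, -, -]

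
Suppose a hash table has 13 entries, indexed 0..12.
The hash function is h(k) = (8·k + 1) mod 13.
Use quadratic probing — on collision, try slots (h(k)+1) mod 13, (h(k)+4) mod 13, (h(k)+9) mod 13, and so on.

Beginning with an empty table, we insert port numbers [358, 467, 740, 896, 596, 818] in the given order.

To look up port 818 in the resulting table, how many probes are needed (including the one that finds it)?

Insert 358: h=5, slot 5 empty → index 5.
Insert 467: h=6, slot 6 empty → index 6.
Insert 740: h=6, slot 6 occupied → index 7.
Insert 896: h=6, slots 6,7 occupied → index 10.
Insert 596: h=11, slot 11 empty → index 11.
Insert 818: h=6, slots 6,7,10 occupied → index 2.
Table: [—, —, 818, —, —, 358, 467, 740, —, —, 896, 596, —]
Lookup 818: h=6, probe 6,7,10,2 → found at 2.

4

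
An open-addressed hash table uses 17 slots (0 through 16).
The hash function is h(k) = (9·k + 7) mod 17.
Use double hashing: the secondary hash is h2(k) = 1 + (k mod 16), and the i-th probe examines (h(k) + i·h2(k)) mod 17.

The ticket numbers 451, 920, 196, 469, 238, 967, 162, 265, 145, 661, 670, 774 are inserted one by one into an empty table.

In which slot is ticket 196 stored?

13

451 hashes to 3; slot 3 is free => place at 3.
920 hashes to 8; slot 8 is free => place at 8.
196 hashes to 3, h2=5; 3,8 taken => place at 13.
469 hashes to 12; slot 12 is free => place at 12.
238 hashes to 7; slot 7 is free => place at 7.
967 hashes to 6; slot 6 is free => place at 6.
162 hashes to 3, h2=3; 3,6 taken => place at 9.
265 hashes to 12, h2=10; 12 taken => place at 5.
145 hashes to 3, h2=2; 3,5,7,9 taken => place at 11.
661 hashes to 6, h2=6; 6,12 taken => place at 1.
670 hashes to 2; slot 2 is free => place at 2.
774 hashes to 3, h2=7; 3 taken => place at 10.
Table: [—, 661, 670, 451, —, 265, 967, 238, 920, 162, 774, 145, 469, 196, —, —, —]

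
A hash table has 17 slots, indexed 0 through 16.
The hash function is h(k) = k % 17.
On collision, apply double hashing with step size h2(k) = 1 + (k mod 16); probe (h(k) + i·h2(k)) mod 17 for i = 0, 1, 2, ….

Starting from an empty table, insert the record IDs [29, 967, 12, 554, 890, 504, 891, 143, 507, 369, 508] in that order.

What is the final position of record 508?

3

29 hashes to 12; slot 12 is free → place at 12.
967 hashes to 15; slot 15 is free → place at 15.
12 hashes to 12, h2=13; 12 taken → place at 8.
554 hashes to 10; slot 10 is free → place at 10.
890 hashes to 6; slot 6 is free → place at 6.
504 hashes to 11; slot 11 is free → place at 11.
891 hashes to 7; slot 7 is free → place at 7.
143 hashes to 7, h2=16; 7,6 taken → place at 5.
507 hashes to 14; slot 14 is free → place at 14.
369 hashes to 12, h2=2; 12,14 taken → place at 16.
508 hashes to 15, h2=13; 15,11,7 taken → place at 3.
Table: [., ., ., 508, ., 143, 890, 891, 12, ., 554, 504, 29, ., 507, 967, 369]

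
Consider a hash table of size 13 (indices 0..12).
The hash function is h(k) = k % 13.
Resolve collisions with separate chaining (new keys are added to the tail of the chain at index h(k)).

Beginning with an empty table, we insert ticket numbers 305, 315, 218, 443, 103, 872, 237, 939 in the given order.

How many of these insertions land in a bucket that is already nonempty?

305 → bucket 6
315 → bucket 3
218 → bucket 10
443 → bucket 1
103 → bucket 12
872 → bucket 1 (collision)
237 → bucket 3 (collision)
939 → bucket 3 (collision)
Final buckets:
0: ∅
1: 443 -> 872
2: ∅
3: 315 -> 237 -> 939
4: ∅
5: ∅
6: 305
7: ∅
8: ∅
9: ∅
10: 218
11: ∅
12: 103

3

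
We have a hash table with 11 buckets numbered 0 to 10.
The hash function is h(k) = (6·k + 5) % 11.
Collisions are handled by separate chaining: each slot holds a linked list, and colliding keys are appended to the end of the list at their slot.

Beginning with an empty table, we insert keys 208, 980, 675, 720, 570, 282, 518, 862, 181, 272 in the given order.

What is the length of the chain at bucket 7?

Insert 208: h=10, bucket 10 empty → new chain.
Insert 980: h=0, bucket 0 empty → new chain.
Insert 675: h=7, bucket 7 empty → new chain.
Insert 720: h=2, bucket 2 empty → new chain.
Insert 570: h=4, bucket 4 empty → new chain.
Insert 282: h=3, bucket 3 empty → new chain.
Insert 518: h=0, bucket 0 nonempty → append to chain.
Insert 862: h=7, bucket 7 nonempty → append to chain.
Insert 181: h=2, bucket 2 nonempty → append to chain.
Insert 272: h=9, bucket 9 empty → new chain.
Final buckets:
0: 980 -> 518
1: .
2: 720 -> 181
3: 282
4: 570
5: .
6: .
7: 675 -> 862
8: .
9: 272
10: 208

2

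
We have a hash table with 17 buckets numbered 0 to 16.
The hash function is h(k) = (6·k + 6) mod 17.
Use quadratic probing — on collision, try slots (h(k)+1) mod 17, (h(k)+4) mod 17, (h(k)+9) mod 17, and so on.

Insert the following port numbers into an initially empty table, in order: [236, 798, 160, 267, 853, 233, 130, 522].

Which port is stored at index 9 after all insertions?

522

236 hashes to 11; slot 11 is free => place at 11.
798 hashes to 0; slot 0 is free => place at 0.
160 hashes to 14; slot 14 is free => place at 14.
267 hashes to 10; slot 10 is free => place at 10.
853 hashes to 7; slot 7 is free => place at 7.
233 hashes to 10; 10,11,14 taken => place at 2.
130 hashes to 4; slot 4 is free => place at 4.
522 hashes to 10; 10,11,14,2 taken => place at 9.
Table: [798, ∅, 233, ∅, 130, ∅, ∅, 853, ∅, 522, 267, 236, ∅, ∅, 160, ∅, ∅]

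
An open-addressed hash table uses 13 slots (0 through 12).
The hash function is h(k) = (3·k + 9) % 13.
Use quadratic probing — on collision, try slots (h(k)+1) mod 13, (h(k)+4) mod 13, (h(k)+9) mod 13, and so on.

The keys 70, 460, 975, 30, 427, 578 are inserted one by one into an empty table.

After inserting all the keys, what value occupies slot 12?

Insert 70: h=11, slot 11 empty => index 11.
Insert 460: h=11, slot 11 occupied => index 12.
Insert 975: h=9, slot 9 empty => index 9.
Insert 30: h=8, slot 8 empty => index 8.
Insert 427: h=3, slot 3 empty => index 3.
Insert 578: h=1, slot 1 empty => index 1.
Table: [_, 578, _, 427, _, _, _, _, 30, 975, _, 70, 460]

460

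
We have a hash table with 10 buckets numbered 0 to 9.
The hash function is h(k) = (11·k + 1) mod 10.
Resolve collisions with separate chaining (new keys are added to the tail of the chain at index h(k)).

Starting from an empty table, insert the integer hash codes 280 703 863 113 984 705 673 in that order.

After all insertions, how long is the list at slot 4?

Insert 280: h=1, bucket 1 empty -> new chain.
Insert 703: h=4, bucket 4 empty -> new chain.
Insert 863: h=4, bucket 4 nonempty -> append to chain.
Insert 113: h=4, bucket 4 nonempty -> append to chain.
Insert 984: h=5, bucket 5 empty -> new chain.
Insert 705: h=6, bucket 6 empty -> new chain.
Insert 673: h=4, bucket 4 nonempty -> append to chain.
Final buckets:
0: _
1: 280
2: _
3: _
4: 703 -> 863 -> 113 -> 673
5: 984
6: 705
7: _
8: _
9: _

4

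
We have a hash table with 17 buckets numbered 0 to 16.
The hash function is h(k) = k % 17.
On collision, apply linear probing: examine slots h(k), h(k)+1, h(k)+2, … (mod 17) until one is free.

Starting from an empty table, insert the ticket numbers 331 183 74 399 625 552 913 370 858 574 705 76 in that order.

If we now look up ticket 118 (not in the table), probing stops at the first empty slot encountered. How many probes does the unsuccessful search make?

331: h=8 → slot 8
183: h=13 → slot 13
74: h=6 → slot 6
399: h=8, probe 8,9 → slot 9
625: h=13, probe 13,14 → slot 14
552: h=8, probe 8,9,10 → slot 10
913: h=12 → slot 12
370: h=13, probe 13,14,15 → slot 15
858: h=8, probe 8,9,10,11 → slot 11
574: h=13, probe 13,14,15,16 → slot 16
705: h=8, probe 8,9,10,11,12,13,14,15,16,0 → slot 0
76: h=8, probe 8,9,10,11,12,13,14,15,16,0,1 → slot 1
Table: [705, 76, _, _, _, _, 74, _, 331, 399, 552, 858, 913, 183, 625, 370, 574]
Lookup 118: h=16, probe 16,0,1,2 → slot 2 empty, not found.

4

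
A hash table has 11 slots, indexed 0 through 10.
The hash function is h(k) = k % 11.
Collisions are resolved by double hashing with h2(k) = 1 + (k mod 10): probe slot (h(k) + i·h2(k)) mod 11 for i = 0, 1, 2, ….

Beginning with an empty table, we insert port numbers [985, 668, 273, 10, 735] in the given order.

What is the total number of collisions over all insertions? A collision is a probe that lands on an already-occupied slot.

1

985: h=6 → slot 6
668: h=8 → slot 8
273: h=9 → slot 9
10: h=10 → slot 10
735: h=9, h2=6, probe 9,4 → slot 4
Table: [—, —, —, —, 735, —, 985, —, 668, 273, 10]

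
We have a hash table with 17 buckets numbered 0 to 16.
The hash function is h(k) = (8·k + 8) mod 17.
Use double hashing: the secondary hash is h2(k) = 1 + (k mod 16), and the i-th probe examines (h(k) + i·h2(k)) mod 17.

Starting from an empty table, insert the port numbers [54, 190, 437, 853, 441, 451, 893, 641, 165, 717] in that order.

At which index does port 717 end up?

3

54: h=15 → slot 15
190: h=15, h2=15, probe 15,13 → slot 13
437: h=2 → slot 2
853: h=15, h2=6, probe 15,4 → slot 4
441: h=0 → slot 0
451: h=12 → slot 12
893: h=12, h2=14, probe 12,9 → slot 9
641: h=2, h2=2, probe 2,4,6 → slot 6
165: h=2, h2=6, probe 2,8 → slot 8
717: h=15, h2=14, probe 15,12,9,6,3 → slot 3
Table: [441, _, 437, 717, 853, _, 641, _, 165, 893, _, _, 451, 190, _, 54, _]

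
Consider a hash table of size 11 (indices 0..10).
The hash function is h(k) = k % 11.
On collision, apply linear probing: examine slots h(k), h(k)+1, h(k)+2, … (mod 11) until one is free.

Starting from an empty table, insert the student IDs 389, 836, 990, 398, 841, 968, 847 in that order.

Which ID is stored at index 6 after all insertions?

Insert 389: h=4, slot 4 empty -> index 4.
Insert 836: h=0, slot 0 empty -> index 0.
Insert 990: h=0, slot 0 occupied -> index 1.
Insert 398: h=2, slot 2 empty -> index 2.
Insert 841: h=5, slot 5 empty -> index 5.
Insert 968: h=0, slots 0,1,2 occupied -> index 3.
Insert 847: h=0, slots 0,1,2,3,4,5 occupied -> index 6.
Table: [836, 990, 398, 968, 389, 841, 847, —, —, —, —]

847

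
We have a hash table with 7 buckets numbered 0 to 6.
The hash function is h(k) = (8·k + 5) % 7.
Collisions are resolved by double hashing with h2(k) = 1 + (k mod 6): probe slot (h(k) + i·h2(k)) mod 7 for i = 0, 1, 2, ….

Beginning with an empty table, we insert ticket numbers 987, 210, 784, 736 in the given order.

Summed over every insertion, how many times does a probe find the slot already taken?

3

987 hashes to 5; slot 5 is free => place at 5.
210 hashes to 5, h2=1; 5 taken => place at 6.
784 hashes to 5, h2=5; 5 taken => place at 3.
736 hashes to 6, h2=5; 6 taken => place at 4.
Table: [—, —, —, 784, 736, 987, 210]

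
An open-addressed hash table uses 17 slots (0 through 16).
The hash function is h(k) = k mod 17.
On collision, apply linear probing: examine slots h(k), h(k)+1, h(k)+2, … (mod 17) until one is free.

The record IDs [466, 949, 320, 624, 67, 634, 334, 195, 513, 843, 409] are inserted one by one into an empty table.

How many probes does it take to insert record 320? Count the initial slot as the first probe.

466: h=7 -> slot 7
949: h=14 -> slot 14
320: h=14, probe 14,15 -> slot 15
624: h=12 -> slot 12
67: h=16 -> slot 16
634: h=5 -> slot 5
334: h=11 -> slot 11
195: h=8 -> slot 8
513: h=3 -> slot 3
843: h=10 -> slot 10
409: h=1 -> slot 1
Table: [-, 409, -, 513, -, 634, -, 466, 195, -, 843, 334, 624, -, 949, 320, 67]

2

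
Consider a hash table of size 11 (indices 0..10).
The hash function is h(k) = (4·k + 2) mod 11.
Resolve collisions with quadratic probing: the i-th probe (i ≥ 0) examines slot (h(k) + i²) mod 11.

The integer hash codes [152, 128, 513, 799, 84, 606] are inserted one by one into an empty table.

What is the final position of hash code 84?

152 hashes to 5; slot 5 is free -> place at 5.
128 hashes to 8; slot 8 is free -> place at 8.
513 hashes to 8; 8 taken -> place at 9.
799 hashes to 8; 8,9 taken -> place at 1.
84 hashes to 8; 8,9,1 taken -> place at 6.
606 hashes to 6; 6 taken -> place at 7.
Table: [., 799, ., ., ., 152, 84, 606, 128, 513, .]

6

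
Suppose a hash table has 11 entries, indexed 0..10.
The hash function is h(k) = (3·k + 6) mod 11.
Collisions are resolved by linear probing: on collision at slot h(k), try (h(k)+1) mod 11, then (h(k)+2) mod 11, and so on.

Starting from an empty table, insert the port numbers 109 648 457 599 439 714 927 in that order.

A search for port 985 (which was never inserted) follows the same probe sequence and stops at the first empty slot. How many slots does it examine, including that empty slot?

109: h=3 => slot 3
648: h=3, probe 3,4 => slot 4
457: h=2 => slot 2
599: h=10 => slot 10
439: h=3, probe 3,4,5 => slot 5
714: h=3, probe 3,4,5,6 => slot 6
927: h=4, probe 4,5,6,7 => slot 7
Table: [., ., 457, 109, 648, 439, 714, 927, ., ., 599]
Lookup 985: h=2, probe 2,3,4,5,6,7,8 → slot 8 empty, not found.

7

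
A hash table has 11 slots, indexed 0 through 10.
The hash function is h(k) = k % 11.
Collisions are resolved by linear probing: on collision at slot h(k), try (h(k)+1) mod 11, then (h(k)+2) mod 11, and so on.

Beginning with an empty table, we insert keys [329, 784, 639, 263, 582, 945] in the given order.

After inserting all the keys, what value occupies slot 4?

329: h=10 → slot 10
784: h=3 → slot 3
639: h=1 → slot 1
263: h=10, probe 10,0 → slot 0
582: h=10, probe 10,0,1,2 → slot 2
945: h=10, probe 10,0,1,2,3,4 → slot 4
Table: [263, 639, 582, 784, 945, _, _, _, _, _, 329]

945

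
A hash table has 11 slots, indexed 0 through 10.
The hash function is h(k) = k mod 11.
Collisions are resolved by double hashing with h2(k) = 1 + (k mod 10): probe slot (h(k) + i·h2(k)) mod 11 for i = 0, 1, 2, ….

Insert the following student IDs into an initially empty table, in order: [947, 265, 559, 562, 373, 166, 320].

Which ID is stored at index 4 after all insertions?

Insert 947: h=1, slot 1 empty => index 1.
Insert 265: h=1, h2=6, slot 1 occupied => index 7.
Insert 559: h=9, slot 9 empty => index 9.
Insert 562: h=1, h2=3, slot 1 occupied => index 4.
Insert 373: h=10, slot 10 empty => index 10.
Insert 166: h=1, h2=7, slot 1 occupied => index 8.
Insert 320: h=1, h2=1, slot 1 occupied => index 2.
Table: [_, 947, 320, _, 562, _, _, 265, 166, 559, 373]

562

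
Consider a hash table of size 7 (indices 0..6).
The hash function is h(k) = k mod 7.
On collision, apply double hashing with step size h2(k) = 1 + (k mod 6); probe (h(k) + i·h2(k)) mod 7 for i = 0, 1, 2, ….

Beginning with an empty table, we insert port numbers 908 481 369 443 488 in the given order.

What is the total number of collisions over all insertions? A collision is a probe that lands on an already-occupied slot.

908 hashes to 5; slot 5 is free → place at 5.
481 hashes to 5, h2=2; 5 taken → place at 0.
369 hashes to 5, h2=4; 5 taken → place at 2.
443 hashes to 2, h2=6; 2 taken → place at 1.
488 hashes to 5, h2=3; 5,1 taken → place at 4.
Table: [481, 443, 369, _, 488, 908, _]

5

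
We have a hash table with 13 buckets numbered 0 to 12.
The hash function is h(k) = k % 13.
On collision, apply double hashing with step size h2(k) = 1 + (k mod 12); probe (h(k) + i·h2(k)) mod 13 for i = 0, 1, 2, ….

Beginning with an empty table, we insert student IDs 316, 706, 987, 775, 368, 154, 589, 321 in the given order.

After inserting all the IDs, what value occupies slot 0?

Insert 316: h=4, slot 4 empty → index 4.
Insert 706: h=4, h2=11, slot 4 occupied → index 2.
Insert 987: h=12, slot 12 empty → index 12.
Insert 775: h=8, slot 8 empty → index 8.
Insert 368: h=4, h2=9, slot 4 occupied → index 0.
Insert 154: h=11, slot 11 empty → index 11.
Insert 589: h=4, h2=2, slot 4 occupied → index 6.
Insert 321: h=9, slot 9 empty → index 9.
Table: [368, ., 706, ., 316, ., 589, ., 775, 321, ., 154, 987]

368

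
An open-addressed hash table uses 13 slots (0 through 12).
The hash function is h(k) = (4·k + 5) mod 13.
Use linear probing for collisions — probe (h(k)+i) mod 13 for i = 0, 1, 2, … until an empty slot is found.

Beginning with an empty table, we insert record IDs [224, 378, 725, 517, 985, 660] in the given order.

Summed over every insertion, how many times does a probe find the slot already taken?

7

224: h=4 -> slot 4
378: h=9 -> slot 9
725: h=6 -> slot 6
517: h=6, probe 6,7 -> slot 7
985: h=6, probe 6,7,8 -> slot 8
660: h=6, probe 6,7,8,9,10 -> slot 10
Table: [., ., ., ., 224, ., 725, 517, 985, 378, 660, ., .]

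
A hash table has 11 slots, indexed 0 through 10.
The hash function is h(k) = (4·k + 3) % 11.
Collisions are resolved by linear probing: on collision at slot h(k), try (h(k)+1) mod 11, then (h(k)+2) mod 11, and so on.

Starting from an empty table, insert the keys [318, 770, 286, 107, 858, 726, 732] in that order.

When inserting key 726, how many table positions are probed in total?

4

Insert 318: h=10, slot 10 empty -> index 10.
Insert 770: h=3, slot 3 empty -> index 3.
Insert 286: h=3, slot 3 occupied -> index 4.
Insert 107: h=2, slot 2 empty -> index 2.
Insert 858: h=3, slots 3,4 occupied -> index 5.
Insert 726: h=3, slots 3,4,5 occupied -> index 6.
Insert 732: h=5, slots 5,6 occupied -> index 7.
Table: [—, —, 107, 770, 286, 858, 726, 732, —, —, 318]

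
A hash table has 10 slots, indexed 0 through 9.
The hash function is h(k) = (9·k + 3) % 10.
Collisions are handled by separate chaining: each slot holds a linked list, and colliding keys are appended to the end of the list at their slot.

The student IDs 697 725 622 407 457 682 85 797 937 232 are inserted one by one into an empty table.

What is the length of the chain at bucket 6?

5

Insert 697: h=6, bucket 6 empty -> new chain.
Insert 725: h=8, bucket 8 empty -> new chain.
Insert 622: h=1, bucket 1 empty -> new chain.
Insert 407: h=6, bucket 6 nonempty -> append to chain.
Insert 457: h=6, bucket 6 nonempty -> append to chain.
Insert 682: h=1, bucket 1 nonempty -> append to chain.
Insert 85: h=8, bucket 8 nonempty -> append to chain.
Insert 797: h=6, bucket 6 nonempty -> append to chain.
Insert 937: h=6, bucket 6 nonempty -> append to chain.
Insert 232: h=1, bucket 1 nonempty -> append to chain.
Final buckets:
0: .
1: 622 -> 682 -> 232
2: .
3: .
4: .
5: .
6: 697 -> 407 -> 457 -> 797 -> 937
7: .
8: 725 -> 85
9: .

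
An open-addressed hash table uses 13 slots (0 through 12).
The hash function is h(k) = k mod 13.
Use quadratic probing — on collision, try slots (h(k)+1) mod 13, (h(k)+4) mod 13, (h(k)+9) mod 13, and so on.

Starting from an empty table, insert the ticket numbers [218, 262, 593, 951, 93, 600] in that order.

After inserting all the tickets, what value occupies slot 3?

218 hashes to 10; slot 10 is free => place at 10.
262 hashes to 2; slot 2 is free => place at 2.
593 hashes to 8; slot 8 is free => place at 8.
951 hashes to 2; 2 taken => place at 3.
93 hashes to 2; 2,3 taken => place at 6.
600 hashes to 2; 2,3,6 taken => place at 11.
Table: [., ., 262, 951, ., ., 93, ., 593, ., 218, 600, .]

951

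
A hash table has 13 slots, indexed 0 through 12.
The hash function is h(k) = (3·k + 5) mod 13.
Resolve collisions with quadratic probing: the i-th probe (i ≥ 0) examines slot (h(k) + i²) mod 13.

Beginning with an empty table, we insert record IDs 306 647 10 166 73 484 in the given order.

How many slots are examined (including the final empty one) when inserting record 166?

4

306 hashes to 0; slot 0 is free => place at 0.
647 hashes to 9; slot 9 is free => place at 9.
10 hashes to 9; 9 taken => place at 10.
166 hashes to 9; 9,10,0 taken => place at 5.
73 hashes to 3; slot 3 is free => place at 3.
484 hashes to 1; slot 1 is free => place at 1.
Table: [306, 484, ∅, 73, ∅, 166, ∅, ∅, ∅, 647, 10, ∅, ∅]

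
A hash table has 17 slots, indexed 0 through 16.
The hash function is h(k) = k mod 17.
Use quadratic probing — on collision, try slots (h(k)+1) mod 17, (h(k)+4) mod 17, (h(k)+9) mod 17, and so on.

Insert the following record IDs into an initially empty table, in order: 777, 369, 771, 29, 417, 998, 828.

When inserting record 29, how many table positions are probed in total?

777: h=12 => slot 12
369: h=12, probe 12,13 => slot 13
771: h=6 => slot 6
29: h=12, probe 12,13,16 => slot 16
417: h=9 => slot 9
998: h=12, probe 12,13,16,4 => slot 4
828: h=12, probe 12,13,16,4,11 => slot 11
Table: [-, -, -, -, 998, -, 771, -, -, 417, -, 828, 777, 369, -, -, 29]

3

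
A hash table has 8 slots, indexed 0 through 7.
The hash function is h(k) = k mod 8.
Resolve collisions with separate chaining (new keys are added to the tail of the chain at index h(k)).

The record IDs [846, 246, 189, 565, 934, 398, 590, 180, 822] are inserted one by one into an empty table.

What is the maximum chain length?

846 → bucket 6
246 → bucket 6 (collision)
189 → bucket 5
565 → bucket 5 (collision)
934 → bucket 6 (collision)
398 → bucket 6 (collision)
590 → bucket 6 (collision)
180 → bucket 4
822 → bucket 6 (collision)
Final buckets:
0: .
1: .
2: .
3: .
4: 180
5: 189 -> 565
6: 846 -> 246 -> 934 -> 398 -> 590 -> 822
7: .

6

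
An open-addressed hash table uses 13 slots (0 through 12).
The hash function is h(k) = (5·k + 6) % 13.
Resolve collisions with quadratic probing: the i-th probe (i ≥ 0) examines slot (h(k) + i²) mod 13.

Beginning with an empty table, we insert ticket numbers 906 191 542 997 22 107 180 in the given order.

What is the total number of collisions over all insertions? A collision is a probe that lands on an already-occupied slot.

906: h=12 -> slot 12
191: h=12, probe 12,0 -> slot 0
542: h=12, probe 12,0,3 -> slot 3
997: h=12, probe 12,0,3,8 -> slot 8
22: h=12, probe 12,0,3,8,2 -> slot 2
107: h=8, probe 8,9 -> slot 9
180: h=9, probe 9,10 -> slot 10
Table: [191, -, 22, 542, -, -, -, -, 997, 107, 180, -, 906]

12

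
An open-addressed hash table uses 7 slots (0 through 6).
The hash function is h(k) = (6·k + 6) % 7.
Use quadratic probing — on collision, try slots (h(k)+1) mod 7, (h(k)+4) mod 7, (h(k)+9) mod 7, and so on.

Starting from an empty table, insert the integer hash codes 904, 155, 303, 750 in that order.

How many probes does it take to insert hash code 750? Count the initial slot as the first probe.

Insert 904: h=5, slot 5 empty => index 5.
Insert 155: h=5, slot 5 occupied => index 6.
Insert 303: h=4, slot 4 empty => index 4.
Insert 750: h=5, slots 5,6 occupied => index 2.
Table: [∅, ∅, 750, ∅, 303, 904, 155]

3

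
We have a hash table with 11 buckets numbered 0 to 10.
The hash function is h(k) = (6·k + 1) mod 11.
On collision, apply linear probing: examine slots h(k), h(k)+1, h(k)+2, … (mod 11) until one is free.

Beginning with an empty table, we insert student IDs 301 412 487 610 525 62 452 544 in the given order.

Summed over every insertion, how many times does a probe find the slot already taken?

5

301: h=3 → slot 3
412: h=9 → slot 9
487: h=8 → slot 8
610: h=9, probe 9,10 → slot 10
525: h=5 → slot 5
62: h=10, probe 10,0 → slot 0
452: h=7 → slot 7
544: h=9, probe 9,10,0,1 → slot 1
Table: [62, 544, ., 301, ., 525, ., 452, 487, 412, 610]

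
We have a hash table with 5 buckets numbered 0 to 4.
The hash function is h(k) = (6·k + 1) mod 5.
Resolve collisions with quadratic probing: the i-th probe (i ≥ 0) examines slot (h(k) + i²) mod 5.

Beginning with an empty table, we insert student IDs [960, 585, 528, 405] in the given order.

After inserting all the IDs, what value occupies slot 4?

528

960: h=1 -> slot 1
585: h=1, probe 1,2 -> slot 2
528: h=4 -> slot 4
405: h=1, probe 1,2,0 -> slot 0
Table: [405, 960, 585, —, 528]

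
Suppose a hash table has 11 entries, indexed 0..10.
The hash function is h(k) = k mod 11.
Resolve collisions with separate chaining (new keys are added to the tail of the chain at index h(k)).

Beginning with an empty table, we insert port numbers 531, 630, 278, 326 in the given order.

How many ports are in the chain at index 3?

3

Insert 531: h=3, bucket 3 empty -> new chain.
Insert 630: h=3, bucket 3 nonempty -> append to chain.
Insert 278: h=3, bucket 3 nonempty -> append to chain.
Insert 326: h=7, bucket 7 empty -> new chain.
Final buckets:
0: —
1: —
2: —
3: 531 -> 630 -> 278
4: —
5: —
6: —
7: 326
8: —
9: —
10: —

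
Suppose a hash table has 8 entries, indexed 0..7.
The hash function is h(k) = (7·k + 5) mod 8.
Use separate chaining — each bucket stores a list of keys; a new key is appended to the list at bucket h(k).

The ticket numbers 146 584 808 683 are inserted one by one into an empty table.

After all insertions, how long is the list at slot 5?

Insert 146: h=3, bucket 3 empty → new chain.
Insert 584: h=5, bucket 5 empty → new chain.
Insert 808: h=5, bucket 5 nonempty → append to chain.
Insert 683: h=2, bucket 2 empty → new chain.
Final buckets:
0: —
1: —
2: 683
3: 146
4: —
5: 584 -> 808
6: —
7: —

2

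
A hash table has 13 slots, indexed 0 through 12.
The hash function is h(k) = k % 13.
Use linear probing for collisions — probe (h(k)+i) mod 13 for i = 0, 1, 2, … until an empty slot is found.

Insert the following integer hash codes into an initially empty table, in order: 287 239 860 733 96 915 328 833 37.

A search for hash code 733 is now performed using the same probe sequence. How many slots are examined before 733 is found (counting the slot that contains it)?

2

Insert 287: h=1, slot 1 empty -> index 1.
Insert 239: h=5, slot 5 empty -> index 5.
Insert 860: h=2, slot 2 empty -> index 2.
Insert 733: h=5, slot 5 occupied -> index 6.
Insert 96: h=5, slots 5,6 occupied -> index 7.
Insert 915: h=5, slots 5,6,7 occupied -> index 8.
Insert 328: h=3, slot 3 empty -> index 3.
Insert 833: h=1, slots 1,2,3 occupied -> index 4.
Insert 37: h=11, slot 11 empty -> index 11.
Table: [-, 287, 860, 328, 833, 239, 733, 96, 915, -, -, 37, -]
Lookup 733: h=5, probe 5,6 → found at 6.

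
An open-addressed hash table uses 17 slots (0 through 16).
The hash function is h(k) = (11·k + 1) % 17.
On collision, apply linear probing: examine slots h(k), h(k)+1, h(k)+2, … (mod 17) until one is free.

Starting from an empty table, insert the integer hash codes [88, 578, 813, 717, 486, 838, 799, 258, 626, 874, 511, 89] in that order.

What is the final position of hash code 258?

6

Insert 88: h=0, slot 0 empty => index 0.
Insert 578: h=1, slot 1 empty => index 1.
Insert 813: h=2, slot 2 empty => index 2.
Insert 717: h=0, slots 0,1,2 occupied => index 3.
Insert 486: h=9, slot 9 empty => index 9.
Insert 838: h=5, slot 5 empty => index 5.
Insert 799: h=1, slots 1,2,3 occupied => index 4.
Insert 258: h=0, slots 0,1,2,3,4,5 occupied => index 6.
Insert 626: h=2, slots 2,3,4,5,6 occupied => index 7.
Insert 874: h=10, slot 10 empty => index 10.
Insert 511: h=12, slot 12 empty => index 12.
Insert 89: h=11, slot 11 empty => index 11.
Table: [88, 578, 813, 717, 799, 838, 258, 626, —, 486, 874, 89, 511, —, —, —, —]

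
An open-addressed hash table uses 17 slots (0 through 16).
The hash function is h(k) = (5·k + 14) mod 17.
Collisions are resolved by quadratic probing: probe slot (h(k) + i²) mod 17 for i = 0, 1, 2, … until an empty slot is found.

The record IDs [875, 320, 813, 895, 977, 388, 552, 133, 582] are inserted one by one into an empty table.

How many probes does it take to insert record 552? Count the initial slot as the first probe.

875 hashes to 3; slot 3 is free → place at 3.
320 hashes to 16; slot 16 is free → place at 16.
813 hashes to 16; 16 taken → place at 0.
895 hashes to 1; slot 1 is free → place at 1.
977 hashes to 3; 3 taken → place at 4.
388 hashes to 16; 16,0,3 taken → place at 8.
552 hashes to 3; 3,4 taken → place at 7.
133 hashes to 16; 16,0,3,8 taken → place at 15.
582 hashes to 0; 0,1,4 taken → place at 9.
Table: [813, 895, -, 875, 977, -, -, 552, 388, 582, -, -, -, -, -, 133, 320]

3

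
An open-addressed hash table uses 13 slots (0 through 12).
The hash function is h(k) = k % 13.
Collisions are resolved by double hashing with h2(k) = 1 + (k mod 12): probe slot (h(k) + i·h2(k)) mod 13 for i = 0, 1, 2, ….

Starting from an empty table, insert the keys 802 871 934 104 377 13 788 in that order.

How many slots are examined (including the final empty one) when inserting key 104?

Insert 802: h=9, slot 9 empty => index 9.
Insert 871: h=0, slot 0 empty => index 0.
Insert 934: h=11, slot 11 empty => index 11.
Insert 104: h=0, h2=9, slots 0,9 occupied => index 5.
Insert 377: h=0, h2=6, slot 0 occupied => index 6.
Insert 13: h=0, h2=2, slot 0 occupied => index 2.
Insert 788: h=8, slot 8 empty => index 8.
Table: [871, ∅, 13, ∅, ∅, 104, 377, ∅, 788, 802, ∅, 934, ∅]

3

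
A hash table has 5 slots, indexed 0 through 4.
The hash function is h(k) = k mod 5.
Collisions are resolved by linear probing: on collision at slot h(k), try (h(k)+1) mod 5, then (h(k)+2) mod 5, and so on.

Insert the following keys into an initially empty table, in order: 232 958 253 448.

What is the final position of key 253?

Insert 232: h=2, slot 2 empty => index 2.
Insert 958: h=3, slot 3 empty => index 3.
Insert 253: h=3, slot 3 occupied => index 4.
Insert 448: h=3, slots 3,4 occupied => index 0.
Table: [448, —, 232, 958, 253]

4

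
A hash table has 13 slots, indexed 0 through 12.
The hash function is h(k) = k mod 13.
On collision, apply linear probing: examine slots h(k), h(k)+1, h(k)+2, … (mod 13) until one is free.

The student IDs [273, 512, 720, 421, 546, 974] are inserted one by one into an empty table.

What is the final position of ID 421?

7

273 hashes to 0; slot 0 is free => place at 0.
512 hashes to 5; slot 5 is free => place at 5.
720 hashes to 5; 5 taken => place at 6.
421 hashes to 5; 5,6 taken => place at 7.
546 hashes to 0; 0 taken => place at 1.
974 hashes to 12; slot 12 is free => place at 12.
Table: [273, 546, —, —, —, 512, 720, 421, —, —, —, —, 974]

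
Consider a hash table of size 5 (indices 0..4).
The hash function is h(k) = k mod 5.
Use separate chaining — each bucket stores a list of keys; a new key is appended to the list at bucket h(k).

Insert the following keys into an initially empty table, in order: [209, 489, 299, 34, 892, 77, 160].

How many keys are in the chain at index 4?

Insert 209: h=4, bucket 4 empty -> new chain.
Insert 489: h=4, bucket 4 nonempty -> append to chain.
Insert 299: h=4, bucket 4 nonempty -> append to chain.
Insert 34: h=4, bucket 4 nonempty -> append to chain.
Insert 892: h=2, bucket 2 empty -> new chain.
Insert 77: h=2, bucket 2 nonempty -> append to chain.
Insert 160: h=0, bucket 0 empty -> new chain.
Final buckets:
0: 160
1: ∅
2: 892 -> 77
3: ∅
4: 209 -> 489 -> 299 -> 34

4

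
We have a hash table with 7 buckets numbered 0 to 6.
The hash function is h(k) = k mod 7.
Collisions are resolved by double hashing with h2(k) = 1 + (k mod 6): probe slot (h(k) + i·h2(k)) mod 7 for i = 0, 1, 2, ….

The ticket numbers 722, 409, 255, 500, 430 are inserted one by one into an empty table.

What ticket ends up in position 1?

Insert 722: h=1, slot 1 empty → index 1.
Insert 409: h=3, slot 3 empty → index 3.
Insert 255: h=3, h2=4, slot 3 occupied → index 0.
Insert 500: h=3, h2=3, slot 3 occupied → index 6.
Insert 430: h=3, h2=5, slots 3,1,6 occupied → index 4.
Table: [255, 722, —, 409, 430, —, 500]

722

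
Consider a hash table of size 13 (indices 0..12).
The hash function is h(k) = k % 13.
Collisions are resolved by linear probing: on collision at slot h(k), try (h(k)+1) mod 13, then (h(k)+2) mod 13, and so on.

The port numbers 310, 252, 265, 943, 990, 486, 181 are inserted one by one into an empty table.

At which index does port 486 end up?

8

310 hashes to 11; slot 11 is free → place at 11.
252 hashes to 5; slot 5 is free → place at 5.
265 hashes to 5; 5 taken → place at 6.
943 hashes to 7; slot 7 is free → place at 7.
990 hashes to 2; slot 2 is free → place at 2.
486 hashes to 5; 5,6,7 taken → place at 8.
181 hashes to 12; slot 12 is free → place at 12.
Table: [., ., 990, ., ., 252, 265, 943, 486, ., ., 310, 181]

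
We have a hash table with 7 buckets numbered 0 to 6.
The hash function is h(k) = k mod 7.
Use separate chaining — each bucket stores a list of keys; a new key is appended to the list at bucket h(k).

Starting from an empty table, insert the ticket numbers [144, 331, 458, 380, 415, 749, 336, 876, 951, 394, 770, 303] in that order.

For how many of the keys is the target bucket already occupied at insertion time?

Insert 144: h=4, bucket 4 empty → new chain.
Insert 331: h=2, bucket 2 empty → new chain.
Insert 458: h=3, bucket 3 empty → new chain.
Insert 380: h=2, bucket 2 nonempty → append to chain.
Insert 415: h=2, bucket 2 nonempty → append to chain.
Insert 749: h=0, bucket 0 empty → new chain.
Insert 336: h=0, bucket 0 nonempty → append to chain.
Insert 876: h=1, bucket 1 empty → new chain.
Insert 951: h=6, bucket 6 empty → new chain.
Insert 394: h=2, bucket 2 nonempty → append to chain.
Insert 770: h=0, bucket 0 nonempty → append to chain.
Insert 303: h=2, bucket 2 nonempty → append to chain.
Final buckets:
0: 749 -> 336 -> 770
1: 876
2: 331 -> 380 -> 415 -> 394 -> 303
3: 458
4: 144
5: .
6: 951

6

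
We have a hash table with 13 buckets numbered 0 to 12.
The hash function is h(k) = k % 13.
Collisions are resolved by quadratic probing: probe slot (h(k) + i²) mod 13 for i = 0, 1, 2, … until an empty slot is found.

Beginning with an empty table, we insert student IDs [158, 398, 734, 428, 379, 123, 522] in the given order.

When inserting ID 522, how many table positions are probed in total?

Insert 158: h=2, slot 2 empty => index 2.
Insert 398: h=8, slot 8 empty => index 8.
Insert 734: h=6, slot 6 empty => index 6.
Insert 428: h=12, slot 12 empty => index 12.
Insert 379: h=2, slot 2 occupied => index 3.
Insert 123: h=6, slot 6 occupied => index 7.
Insert 522: h=2, slots 2,3,6 occupied => index 11.
Table: [., ., 158, 379, ., ., 734, 123, 398, ., ., 522, 428]

4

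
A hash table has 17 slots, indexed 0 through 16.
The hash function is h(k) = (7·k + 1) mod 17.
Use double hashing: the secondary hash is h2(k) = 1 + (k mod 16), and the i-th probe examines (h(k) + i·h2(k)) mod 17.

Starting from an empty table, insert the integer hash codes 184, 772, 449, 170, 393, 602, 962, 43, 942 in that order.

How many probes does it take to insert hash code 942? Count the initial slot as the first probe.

5

184 hashes to 14; slot 14 is free => place at 14.
772 hashes to 16; slot 16 is free => place at 16.
449 hashes to 16, h2=2; 16 taken => place at 1.
170 hashes to 1, h2=11; 1 taken => place at 12.
393 hashes to 15; slot 15 is free => place at 15.
602 hashes to 16, h2=11; 16 taken => place at 10.
962 hashes to 3; slot 3 is free => place at 3.
43 hashes to 13; slot 13 is free => place at 13.
942 hashes to 16, h2=15; 16,14,12,10 taken => place at 8.
Table: [_, 449, _, 962, _, _, _, _, 942, _, 602, _, 170, 43, 184, 393, 772]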